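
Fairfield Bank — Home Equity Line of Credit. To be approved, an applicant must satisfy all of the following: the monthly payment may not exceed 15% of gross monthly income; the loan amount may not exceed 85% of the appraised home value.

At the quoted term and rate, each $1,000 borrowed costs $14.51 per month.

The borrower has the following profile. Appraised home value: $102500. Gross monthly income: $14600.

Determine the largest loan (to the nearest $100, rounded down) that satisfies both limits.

Payment cap: 15% × $14,600 = $2,190/month.
At $14.51 per $1,000, that supports 2,190/14.51 × 1,000 ≈ $150,930 → $150,900.
LTV cap: 85% × $102,500 = $87,125 → $87,100.
Binding constraint: loan-to-value.

$87,100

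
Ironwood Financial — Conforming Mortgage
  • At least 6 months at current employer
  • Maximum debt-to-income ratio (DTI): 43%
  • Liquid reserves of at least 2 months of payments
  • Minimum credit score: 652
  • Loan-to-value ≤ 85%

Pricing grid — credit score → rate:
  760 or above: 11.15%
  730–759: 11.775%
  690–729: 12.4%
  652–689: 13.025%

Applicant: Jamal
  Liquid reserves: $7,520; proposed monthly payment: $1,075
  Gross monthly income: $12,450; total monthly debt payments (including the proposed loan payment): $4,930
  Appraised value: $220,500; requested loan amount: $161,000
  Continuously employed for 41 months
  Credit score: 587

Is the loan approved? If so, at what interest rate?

Credit score 587 < 652 (below minimum)
Reserves: 7,520 ÷ 1,075 = 7.0 months (meets 2-month minimum)
LTV = 161,000/220,500 = 73% ≤ 85%
DTI = 4,930/12,450 = 39.6% ≤ 43%
Employment 41 ≥ 6 months
Not all requirements met → denied.

Denied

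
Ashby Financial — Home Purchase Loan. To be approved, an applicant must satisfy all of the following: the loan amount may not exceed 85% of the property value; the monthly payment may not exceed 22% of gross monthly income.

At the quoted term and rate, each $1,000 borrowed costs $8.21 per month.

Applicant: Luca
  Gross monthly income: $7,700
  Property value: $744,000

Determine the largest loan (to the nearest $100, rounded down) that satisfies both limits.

$206,300

Payment cap: 22% × $7,700 = $1,694/month.
At $8.21 per $1,000, that supports 1,694/8.21 × 1,000 ≈ $206,333 → $206,300.
LTV cap: 85% × $744,000 = $632,400 → $632,400.
Binding constraint: payment-to-income.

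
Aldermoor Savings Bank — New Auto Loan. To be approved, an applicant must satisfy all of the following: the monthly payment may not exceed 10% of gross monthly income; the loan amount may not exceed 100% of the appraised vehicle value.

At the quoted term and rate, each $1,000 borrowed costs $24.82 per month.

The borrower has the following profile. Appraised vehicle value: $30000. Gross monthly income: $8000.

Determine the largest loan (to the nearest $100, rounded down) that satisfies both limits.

Payment cap: 10% × $8,000 = $800/month.
At $24.82 per $1,000, that supports 800/24.82 × 1,000 ≈ $32,232 → $32,200.
LTV cap: 100% × $30,000 = $30,000 → $30,000.
Binding constraint: loan-to-value.

$30,000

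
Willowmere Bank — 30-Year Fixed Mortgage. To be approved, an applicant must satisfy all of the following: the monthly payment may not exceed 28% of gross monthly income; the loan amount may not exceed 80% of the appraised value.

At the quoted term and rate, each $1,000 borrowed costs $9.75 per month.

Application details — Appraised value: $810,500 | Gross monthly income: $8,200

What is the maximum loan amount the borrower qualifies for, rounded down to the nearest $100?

$235,400

Payment cap: 28% × $8,200 = $2,296/month.
At $9.75 per $1,000, that supports 2,296/9.75 × 1,000 ≈ $235,487 → $235,400.
LTV cap: 80% × $810,500 = $648,400 → $648,400.
Binding constraint: payment-to-income.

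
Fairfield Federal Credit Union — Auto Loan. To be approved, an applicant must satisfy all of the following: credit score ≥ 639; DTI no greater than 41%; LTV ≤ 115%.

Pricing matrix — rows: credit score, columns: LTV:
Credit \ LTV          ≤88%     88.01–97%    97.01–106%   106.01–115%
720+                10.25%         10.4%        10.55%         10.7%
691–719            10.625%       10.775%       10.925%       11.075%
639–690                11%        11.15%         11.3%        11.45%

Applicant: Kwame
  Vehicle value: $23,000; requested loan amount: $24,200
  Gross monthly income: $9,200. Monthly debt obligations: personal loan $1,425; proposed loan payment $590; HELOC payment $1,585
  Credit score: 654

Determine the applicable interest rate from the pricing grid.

11.3%

Credit score 654 ≥ 639; Total monthly debts = (1,425 + 590 + 1,585) = 3,600. DTI: 3,600 ÷ 9,200 = 39.1%, within the 41% cap
LTV: 24,200 ÷ 23,000 = 105.2%, within 115% cap
Credit 654 → row 639–690; LTV 105.2% → column 97.01–106%. Grid cell → 11.3%.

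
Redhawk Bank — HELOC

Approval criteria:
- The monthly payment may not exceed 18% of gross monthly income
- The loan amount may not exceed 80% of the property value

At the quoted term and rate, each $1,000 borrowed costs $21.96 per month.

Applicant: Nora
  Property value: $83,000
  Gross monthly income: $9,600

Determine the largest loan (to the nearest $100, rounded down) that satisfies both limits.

Payment cap: 18% × $9,600 = $1,728/month.
At $21.96 per $1,000, that supports 1,728/21.96 × 1,000 ≈ $78,688 → $78,600.
LTV cap: 80% × $83,000 = $66,400 → $66,400.
Binding constraint: loan-to-value.

$66,400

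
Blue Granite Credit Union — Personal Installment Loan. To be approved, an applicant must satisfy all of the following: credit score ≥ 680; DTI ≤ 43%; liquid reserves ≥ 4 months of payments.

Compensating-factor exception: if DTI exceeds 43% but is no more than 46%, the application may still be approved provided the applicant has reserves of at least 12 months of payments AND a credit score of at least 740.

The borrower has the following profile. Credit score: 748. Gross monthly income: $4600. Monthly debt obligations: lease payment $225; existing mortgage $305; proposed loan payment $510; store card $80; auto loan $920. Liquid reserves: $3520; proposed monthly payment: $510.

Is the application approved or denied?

Denied

Credit score 748 ≥ 680 (meets base)
Total debts = (225 + 305 + 510 + 80 + 920) = 2,040. DTI: 2,040 ÷ 4,600 = 44.3%, over the 43% base limit.
Reserves: 3,520 ÷ 510 = 6.9 months (meets 4-month minimum)
DTI 44.3% is within the 43%–46% exception band; checking compensating factors.
Reserves 6.9 < 12 months; credit score 748 ≥ 740.
Override conditions not both satisfied; exception does not apply.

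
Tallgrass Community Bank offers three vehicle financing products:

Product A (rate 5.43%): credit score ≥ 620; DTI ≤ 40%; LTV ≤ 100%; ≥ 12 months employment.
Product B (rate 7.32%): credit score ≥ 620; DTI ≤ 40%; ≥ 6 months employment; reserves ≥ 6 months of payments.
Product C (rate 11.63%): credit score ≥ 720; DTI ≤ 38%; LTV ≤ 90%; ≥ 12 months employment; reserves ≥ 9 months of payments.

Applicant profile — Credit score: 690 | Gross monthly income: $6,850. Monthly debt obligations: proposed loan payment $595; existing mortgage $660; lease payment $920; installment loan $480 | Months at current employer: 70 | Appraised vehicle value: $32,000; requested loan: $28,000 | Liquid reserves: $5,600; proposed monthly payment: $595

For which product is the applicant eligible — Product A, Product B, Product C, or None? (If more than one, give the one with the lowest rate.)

Total debts = (595 + 660 + 920 + 480) = 2,655; DTI = 2,655/6,850 = 38.8%.
LTV = 28,000/32,000 = 87.5%.
Reserves = 5,600/595 = 9.4 months.
Product A: score 690 ≥ 620; DTI 38.8% ≤ 40%; LTV 87.5% ≤ 100%; employment 70 ≥ 12 mo → qualifies.
Product B: score 690 ≥ 620; DTI 38.8% ≤ 40%; employment 70 ≥ 6 mo; reserves 9.4 ≥ 6 mo → qualifies.
Product C: score 690 < 720; DTI 38.8% > 38%; LTV 87.5% ≤ 90%; employment 70 ≥ 12 mo; reserves 9.4 ≥ 9 mo → does not qualify.
Qualifying: Product A, Product B. Lowest rate is 5.43% → Product A.

Product A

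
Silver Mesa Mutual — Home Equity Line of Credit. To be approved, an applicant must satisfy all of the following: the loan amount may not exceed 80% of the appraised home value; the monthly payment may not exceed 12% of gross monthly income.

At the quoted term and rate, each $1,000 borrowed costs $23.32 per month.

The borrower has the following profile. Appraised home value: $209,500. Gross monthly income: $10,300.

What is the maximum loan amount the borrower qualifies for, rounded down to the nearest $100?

$53,000

Payment cap: 12% × $10,300 = $1,236/month.
At $23.32 per $1,000, that supports 1,236/23.32 × 1,000 ≈ $53,001 → $53,000.
LTV cap: 80% × $209,500 = $167,600 → $167,600.
Binding constraint: payment-to-income.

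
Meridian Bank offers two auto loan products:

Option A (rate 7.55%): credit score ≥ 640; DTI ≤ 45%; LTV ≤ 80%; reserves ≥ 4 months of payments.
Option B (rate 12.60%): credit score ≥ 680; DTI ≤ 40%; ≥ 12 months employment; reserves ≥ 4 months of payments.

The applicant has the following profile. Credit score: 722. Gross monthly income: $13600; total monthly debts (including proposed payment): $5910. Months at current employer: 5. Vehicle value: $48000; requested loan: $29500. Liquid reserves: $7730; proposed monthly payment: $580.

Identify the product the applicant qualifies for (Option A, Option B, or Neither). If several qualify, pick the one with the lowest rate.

DTI = 5,910/13,600 = 43.5%.
LTV = 29,500/48,000 = 61.5%.
Reserves = 7,730/580 = 13.3 months.
Option A: score 722 ≥ 640; DTI 43.5% ≤ 45%; LTV 61.5% ≤ 80%; reserves 13.3 ≥ 4 mo → qualifies.
Option B: score 722 ≥ 680; DTI 43.5% > 40%; employment 5 < 12 mo; reserves 13.3 ≥ 4 mo → does not qualify.

Option A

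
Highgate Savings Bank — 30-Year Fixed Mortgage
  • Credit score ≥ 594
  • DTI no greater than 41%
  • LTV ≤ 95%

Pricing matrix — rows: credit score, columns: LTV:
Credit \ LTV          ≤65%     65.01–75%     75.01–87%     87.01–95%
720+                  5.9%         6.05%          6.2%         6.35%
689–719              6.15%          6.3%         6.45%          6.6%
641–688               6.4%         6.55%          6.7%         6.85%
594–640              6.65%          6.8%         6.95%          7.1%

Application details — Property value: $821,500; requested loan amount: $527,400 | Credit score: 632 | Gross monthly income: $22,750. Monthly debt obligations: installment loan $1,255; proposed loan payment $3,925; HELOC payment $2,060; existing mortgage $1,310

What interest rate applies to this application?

6.65%

Credit score 632 ≥ 594; Total monthly debts = (1,255 + 3,925 + 2,060 + 1,310) = 8,550. DTI: 8,550 ÷ 22,750 = 37.6%, within the 41% cap
Loan-to-value = 527,400/821,500 = 64.2% — pass (95% max)
Score 632 is in the 594–640 band; LTV 64.2% is in the ≤65% band → 6.65%.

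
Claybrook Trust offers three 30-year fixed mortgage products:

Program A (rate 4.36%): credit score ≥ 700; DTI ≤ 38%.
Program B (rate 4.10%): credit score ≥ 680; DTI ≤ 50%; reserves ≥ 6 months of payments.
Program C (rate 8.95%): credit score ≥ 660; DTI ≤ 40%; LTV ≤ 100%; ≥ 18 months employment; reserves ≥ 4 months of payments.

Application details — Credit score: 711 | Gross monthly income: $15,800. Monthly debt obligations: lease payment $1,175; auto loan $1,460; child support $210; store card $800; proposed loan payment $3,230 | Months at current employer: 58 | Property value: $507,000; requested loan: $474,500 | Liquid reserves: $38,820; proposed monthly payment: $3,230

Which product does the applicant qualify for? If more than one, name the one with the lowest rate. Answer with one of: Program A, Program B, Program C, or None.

Total debts = (1,175 + 1,460 + 210 + 800 + 3,230) = 6,875; DTI = 6,875/15,800 = 43.5%.
LTV = 474,500/507,000 = 93.6%.
Reserves = 38,820/3,230 = 12.0 months.
Program A: score 711 ≥ 700; DTI 43.5% > 38% → does not qualify.
Program B: score 711 ≥ 680; DTI 43.5% ≤ 50%; reserves 12.0 ≥ 6 mo → qualifies.
Program C: score 711 ≥ 660; DTI 43.5% > 40%; LTV 93.6% ≤ 100%; employment 58 ≥ 18 mo; reserves 12.0 ≥ 4 mo → does not qualify.

Program B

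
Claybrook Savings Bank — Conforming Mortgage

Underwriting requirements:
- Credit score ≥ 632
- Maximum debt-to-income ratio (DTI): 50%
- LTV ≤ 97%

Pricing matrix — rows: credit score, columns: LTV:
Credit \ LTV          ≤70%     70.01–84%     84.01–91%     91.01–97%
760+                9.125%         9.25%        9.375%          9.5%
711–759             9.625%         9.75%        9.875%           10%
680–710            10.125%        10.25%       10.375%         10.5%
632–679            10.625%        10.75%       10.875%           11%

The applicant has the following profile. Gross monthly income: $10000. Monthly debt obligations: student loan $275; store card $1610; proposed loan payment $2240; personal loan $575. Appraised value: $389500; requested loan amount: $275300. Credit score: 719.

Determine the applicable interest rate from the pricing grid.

Credit score 719 ≥ 632; Total monthly debts = (275 + 1,610 + 2,240 + 575) = 4,700. DTI: 4,700 ÷ 10,000 = 47%, within the 50% cap
LTV = 275,300/389,500 = 70.7% ≤ 97%
Score 719 is in the 711–759 band; LTV 70.7% is in the 70.01–84% band → 9.75%.

9.75%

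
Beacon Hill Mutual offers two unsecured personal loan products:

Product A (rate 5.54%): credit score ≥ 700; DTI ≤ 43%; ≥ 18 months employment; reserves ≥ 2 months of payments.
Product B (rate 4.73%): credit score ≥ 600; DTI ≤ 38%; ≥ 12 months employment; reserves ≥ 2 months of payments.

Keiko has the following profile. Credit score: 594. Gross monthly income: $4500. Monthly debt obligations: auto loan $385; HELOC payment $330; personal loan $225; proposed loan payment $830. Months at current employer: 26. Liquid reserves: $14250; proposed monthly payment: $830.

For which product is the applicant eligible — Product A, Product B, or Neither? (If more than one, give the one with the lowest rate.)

Neither

Total debts = (385 + 330 + 225 + 830) = 1,770; DTI = 1,770/4,500 = 39.3%.
Reserves = 14,250/830 = 17.2 months.
Product A: score 594 < 700; DTI 39.3% ≤ 43%; employment 26 ≥ 18 mo; reserves 17.2 ≥ 2 mo → does not qualify.
Product B: score 594 < 600; DTI 39.3% > 38%; employment 26 ≥ 12 mo; reserves 17.2 ≥ 2 mo → does not qualify.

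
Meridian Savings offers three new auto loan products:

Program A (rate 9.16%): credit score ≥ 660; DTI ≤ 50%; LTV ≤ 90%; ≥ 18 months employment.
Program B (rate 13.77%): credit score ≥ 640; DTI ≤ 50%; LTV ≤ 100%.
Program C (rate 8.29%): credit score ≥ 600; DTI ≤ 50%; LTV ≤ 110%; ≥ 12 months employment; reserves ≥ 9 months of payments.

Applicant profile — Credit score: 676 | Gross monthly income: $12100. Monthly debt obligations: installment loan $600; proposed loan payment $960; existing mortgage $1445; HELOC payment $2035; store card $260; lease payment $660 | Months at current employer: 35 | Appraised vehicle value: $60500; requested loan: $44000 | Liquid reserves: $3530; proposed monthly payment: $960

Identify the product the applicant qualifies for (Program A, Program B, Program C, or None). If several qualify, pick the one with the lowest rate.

Program A

Total debts = (600 + 960 + 1,445 + 2,035 + 260 + 660) = 5,960; DTI = 5,960/12,100 = 49.3%.
LTV = 44,000/60,500 = 72.7%.
Reserves = 3,530/960 = 3.7 months.
Program A: score 676 ≥ 660; DTI 49.3% ≤ 50%; LTV 72.7% ≤ 90%; employment 35 ≥ 18 mo → qualifies.
Program B: score 676 ≥ 640; DTI 49.3% ≤ 50%; LTV 72.7% ≤ 100% → qualifies.
Program C: score 676 ≥ 600; DTI 49.3% ≤ 50%; LTV 72.7% ≤ 110%; employment 35 ≥ 12 mo; reserves 3.7 < 9 mo → does not qualify.
Qualifying: Program A, Program B. Lowest rate is 9.16% → Program A.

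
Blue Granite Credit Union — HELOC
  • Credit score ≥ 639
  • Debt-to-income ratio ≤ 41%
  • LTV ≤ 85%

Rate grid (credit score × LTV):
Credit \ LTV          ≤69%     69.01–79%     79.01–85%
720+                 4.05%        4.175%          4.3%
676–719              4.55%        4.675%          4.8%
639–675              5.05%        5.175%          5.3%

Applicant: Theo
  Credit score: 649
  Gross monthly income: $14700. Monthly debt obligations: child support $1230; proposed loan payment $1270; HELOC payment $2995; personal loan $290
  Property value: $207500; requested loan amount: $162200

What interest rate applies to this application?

5.175%

Credit score 649 ≥ 639; Total monthly debts = (1,230 + 1,270 + 2,995 + 290) = 5,785. DTI = 5,785/14,700 = 39.4% ≤ 41%
Loan-to-value = 162,200/207,500 = 78.2% — pass (85% max)
Credit 649 → row 639–675; LTV 78.2% → column 69.01–79%. Grid cell → 5.175%.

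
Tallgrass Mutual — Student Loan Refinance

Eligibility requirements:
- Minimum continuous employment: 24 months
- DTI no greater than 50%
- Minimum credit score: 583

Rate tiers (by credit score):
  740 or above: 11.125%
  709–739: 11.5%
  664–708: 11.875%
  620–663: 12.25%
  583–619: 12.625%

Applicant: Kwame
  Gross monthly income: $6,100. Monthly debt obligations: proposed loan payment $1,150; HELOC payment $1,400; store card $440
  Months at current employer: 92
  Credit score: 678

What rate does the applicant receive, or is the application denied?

Credit score 678 ≥ 583 (meets minimum)
Total monthly debts = (1,150 + 1,400 + 440) = 2,990. Debt-to-income = 2,990/6,100 = 49% — meets 50% limit
Employment 92 ≥ 24 months
All requirements met. Score 678 falls in the 664–708 tier → 11.875%.

Approved at 11.875%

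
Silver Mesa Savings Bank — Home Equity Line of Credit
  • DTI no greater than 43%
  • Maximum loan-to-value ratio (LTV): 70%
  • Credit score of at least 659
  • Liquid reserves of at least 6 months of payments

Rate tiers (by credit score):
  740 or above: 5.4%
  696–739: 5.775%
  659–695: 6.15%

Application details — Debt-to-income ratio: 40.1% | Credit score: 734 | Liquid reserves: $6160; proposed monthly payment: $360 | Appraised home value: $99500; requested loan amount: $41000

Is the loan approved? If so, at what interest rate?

Credit score 734 ≥ 659 (meets minimum)
DTI 40.1% ≤ 43%
LTV: 41,000 ÷ 99,500 = 41.2%, within 70% cap
Reserves = 6,160/360 = 17.1 months ≥ 6
All requirements met. Score 734 falls in the 696–739 tier → 5.775%.

Approved at 5.775%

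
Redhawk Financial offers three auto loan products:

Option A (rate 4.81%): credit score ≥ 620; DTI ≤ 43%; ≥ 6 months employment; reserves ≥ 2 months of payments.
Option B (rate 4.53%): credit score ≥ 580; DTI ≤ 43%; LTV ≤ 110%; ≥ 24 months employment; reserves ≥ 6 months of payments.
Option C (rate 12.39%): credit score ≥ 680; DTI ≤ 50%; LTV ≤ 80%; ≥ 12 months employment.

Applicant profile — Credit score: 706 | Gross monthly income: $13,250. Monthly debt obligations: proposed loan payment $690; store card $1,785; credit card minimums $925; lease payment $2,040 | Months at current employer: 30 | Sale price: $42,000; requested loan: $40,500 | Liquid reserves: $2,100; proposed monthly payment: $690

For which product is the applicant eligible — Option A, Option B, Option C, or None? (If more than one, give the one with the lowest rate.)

Option A

Total debts = (690 + 1,785 + 925 + 2,040) = 5,440; DTI = 5,440/13,250 = 41.1%.
LTV = 40,500/42,000 = 96.4%.
Reserves = 2,100/690 = 3.0 months.
Option A: score 706 ≥ 620; DTI 41.1% ≤ 43%; employment 30 ≥ 6 mo; reserves 3.0 ≥ 2 mo → qualifies.
Option B: score 706 ≥ 580; DTI 41.1% ≤ 43%; LTV 96.4% ≤ 110%; employment 30 ≥ 24 mo; reserves 3.0 < 6 mo → does not qualify.
Option C: score 706 ≥ 680; DTI 41.1% ≤ 50%; LTV 96.4% > 80%; employment 30 ≥ 12 mo → does not qualify.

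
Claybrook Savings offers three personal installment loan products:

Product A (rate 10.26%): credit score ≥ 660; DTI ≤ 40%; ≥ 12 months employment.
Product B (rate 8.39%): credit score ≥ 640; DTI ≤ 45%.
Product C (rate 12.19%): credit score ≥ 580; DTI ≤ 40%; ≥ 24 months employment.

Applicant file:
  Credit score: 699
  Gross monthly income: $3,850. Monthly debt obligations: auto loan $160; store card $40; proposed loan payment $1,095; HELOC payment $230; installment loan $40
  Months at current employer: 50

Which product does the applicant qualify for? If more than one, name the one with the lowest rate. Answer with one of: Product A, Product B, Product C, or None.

Total debts = (160 + 40 + 1,095 + 230 + 40) = 1,565; DTI = 1,565/3,850 = 40.6%.
Product A: score 699 ≥ 660; DTI 40.6% > 40%; employment 50 ≥ 12 mo → does not qualify.
Product B: score 699 ≥ 640; DTI 40.6% ≤ 45% → qualifies.
Product C: score 699 ≥ 580; DTI 40.6% > 40%; employment 50 ≥ 24 mo → does not qualify.

Product B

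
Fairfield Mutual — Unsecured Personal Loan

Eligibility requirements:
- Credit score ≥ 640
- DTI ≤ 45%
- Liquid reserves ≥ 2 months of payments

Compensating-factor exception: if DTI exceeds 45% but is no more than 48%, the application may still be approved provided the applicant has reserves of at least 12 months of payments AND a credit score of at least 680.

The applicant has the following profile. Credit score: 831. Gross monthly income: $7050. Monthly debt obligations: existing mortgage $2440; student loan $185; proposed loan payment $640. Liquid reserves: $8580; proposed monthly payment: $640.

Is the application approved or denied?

Credit score 831 ≥ 640 (meets base)
Total debts = (2,440 + 185 + 640) = 3,265. DTI: 3,265 ÷ 7,050 = 46.3%, over the 45% base limit.
Liquid reserves cover 8,580/640 = 13.4 months — ≥ 2 required
DTI 46.3% is within the 45%–48% exception band; checking compensating factors.
Reserves 13.4 ≥ 12 months; credit score 831 ≥ 680.
Both override conditions satisfied; DTI exception granted.

Approved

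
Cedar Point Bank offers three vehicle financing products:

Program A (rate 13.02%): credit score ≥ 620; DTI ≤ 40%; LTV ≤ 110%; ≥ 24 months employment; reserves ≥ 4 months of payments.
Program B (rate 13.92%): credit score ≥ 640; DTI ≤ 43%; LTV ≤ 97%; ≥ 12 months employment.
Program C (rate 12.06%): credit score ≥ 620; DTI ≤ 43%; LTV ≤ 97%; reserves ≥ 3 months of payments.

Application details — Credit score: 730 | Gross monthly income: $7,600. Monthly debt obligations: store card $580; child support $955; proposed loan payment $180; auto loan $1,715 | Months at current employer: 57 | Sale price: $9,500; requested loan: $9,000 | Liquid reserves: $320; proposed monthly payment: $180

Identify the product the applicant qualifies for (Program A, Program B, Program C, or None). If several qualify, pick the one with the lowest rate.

Total debts = (580 + 955 + 180 + 1,715) = 3,430; DTI = 3,430/7,600 = 45.1%.
LTV = 9,000/9,500 = 94.7%.
Reserves = 320/180 = 1.8 months.
Program A: score 730 ≥ 620; DTI 45.1% > 40%; LTV 94.7% ≤ 110%; employment 57 ≥ 24 mo; reserves 1.8 < 4 mo → does not qualify.
Program B: score 730 ≥ 640; DTI 45.1% > 43%; LTV 94.7% ≤ 97%; employment 57 ≥ 12 mo → does not qualify.
Program C: score 730 ≥ 620; DTI 45.1% > 43%; LTV 94.7% ≤ 97%; reserves 1.8 < 3 mo → does not qualify.

None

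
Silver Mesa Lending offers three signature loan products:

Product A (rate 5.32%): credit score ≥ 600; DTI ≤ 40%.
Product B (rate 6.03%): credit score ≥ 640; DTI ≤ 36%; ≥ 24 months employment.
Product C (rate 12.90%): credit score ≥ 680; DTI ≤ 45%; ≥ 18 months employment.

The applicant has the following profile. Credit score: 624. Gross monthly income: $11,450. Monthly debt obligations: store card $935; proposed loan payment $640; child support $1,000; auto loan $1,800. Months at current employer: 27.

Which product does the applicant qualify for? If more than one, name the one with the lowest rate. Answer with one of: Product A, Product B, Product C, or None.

Total debts = (935 + 640 + 1,000 + 1,800) = 4,375; DTI = 4,375/11,450 = 38.2%.
Product A: score 624 ≥ 600; DTI 38.2% ≤ 40% → qualifies.
Product B: score 624 < 640; DTI 38.2% > 36%; employment 27 ≥ 24 mo → does not qualify.
Product C: score 624 < 680; DTI 38.2% ≤ 45%; employment 27 ≥ 18 mo → does not qualify.

Product A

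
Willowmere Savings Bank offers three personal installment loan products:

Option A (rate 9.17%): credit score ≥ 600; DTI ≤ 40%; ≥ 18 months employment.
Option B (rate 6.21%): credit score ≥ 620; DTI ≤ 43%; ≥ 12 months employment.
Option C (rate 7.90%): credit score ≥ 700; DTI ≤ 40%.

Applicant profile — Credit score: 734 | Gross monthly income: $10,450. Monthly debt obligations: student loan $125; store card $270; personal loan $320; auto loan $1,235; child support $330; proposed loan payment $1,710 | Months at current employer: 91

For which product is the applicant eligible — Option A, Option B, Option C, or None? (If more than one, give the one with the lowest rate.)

Option B

Total debts = (125 + 270 + 320 + 1,235 + 330 + 1,710) = 3,990; DTI = 3,990/10,450 = 38.2%.
Option A: score 734 ≥ 600; DTI 38.2% ≤ 40%; employment 91 ≥ 18 mo → qualifies.
Option B: score 734 ≥ 620; DTI 38.2% ≤ 43%; employment 91 ≥ 12 mo → qualifies.
Option C: score 734 ≥ 700; DTI 38.2% ≤ 40% → qualifies.
Qualifying: Option A, Option B, Option C. Lowest rate is 6.21% → Option B.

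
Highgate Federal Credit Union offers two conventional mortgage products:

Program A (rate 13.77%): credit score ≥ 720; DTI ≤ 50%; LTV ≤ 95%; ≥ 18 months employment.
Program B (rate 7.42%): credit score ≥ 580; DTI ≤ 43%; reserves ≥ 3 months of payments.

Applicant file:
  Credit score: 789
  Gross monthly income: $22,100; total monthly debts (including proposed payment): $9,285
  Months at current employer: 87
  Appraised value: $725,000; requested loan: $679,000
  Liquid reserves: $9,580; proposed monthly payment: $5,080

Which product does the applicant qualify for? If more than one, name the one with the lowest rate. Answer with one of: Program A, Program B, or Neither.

DTI = 9,285/22,100 = 42%.
LTV = 679,000/725,000 = 93.7%.
Reserves = 9,580/5,080 = 1.9 months.
Program A: score 789 ≥ 720; DTI 42% ≤ 50%; LTV 93.7% ≤ 95%; employment 87 ≥ 18 mo → qualifies.
Program B: score 789 ≥ 580; DTI 42% ≤ 43%; reserves 1.9 < 3 mo → does not qualify.

Program A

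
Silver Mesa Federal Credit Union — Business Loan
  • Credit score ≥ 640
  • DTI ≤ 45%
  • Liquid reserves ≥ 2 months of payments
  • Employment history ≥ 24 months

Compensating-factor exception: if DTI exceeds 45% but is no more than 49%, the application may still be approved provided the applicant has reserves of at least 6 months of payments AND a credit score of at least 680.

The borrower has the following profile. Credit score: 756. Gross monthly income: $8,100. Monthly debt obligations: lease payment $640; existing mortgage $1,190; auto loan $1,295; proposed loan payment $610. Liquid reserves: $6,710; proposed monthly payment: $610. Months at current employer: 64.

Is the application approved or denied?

Credit score 756 ≥ 640 (meets base)
Total debts = (640 + 1,190 + 1,295 + 610) = 3,735. DTI: 3,735 ÷ 8,100 = 46.1%, over the 45% base limit.
Reserves: 6,710 ÷ 610 = 11.0 months (meets 2-month minimum)
Employment 64 ≥ 24 months
46.1% falls in the override range (45%–49%), so the compensating-factor test applies.
Reserves 11.0 ≥ 6 months; credit score 756 ≥ 680.
Both override conditions satisfied; DTI exception granted.

Approved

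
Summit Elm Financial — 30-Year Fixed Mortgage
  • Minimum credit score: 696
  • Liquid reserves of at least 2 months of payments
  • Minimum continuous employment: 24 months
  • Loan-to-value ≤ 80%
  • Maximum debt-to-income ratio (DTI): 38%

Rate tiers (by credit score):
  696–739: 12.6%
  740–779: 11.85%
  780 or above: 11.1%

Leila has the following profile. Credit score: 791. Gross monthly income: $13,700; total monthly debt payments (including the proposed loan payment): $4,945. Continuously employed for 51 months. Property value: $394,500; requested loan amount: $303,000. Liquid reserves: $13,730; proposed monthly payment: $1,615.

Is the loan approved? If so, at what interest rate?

Approved at 11.1%

Credit score 791 ≥ 696 (meets minimum)
Debt-to-income = 4,945/13,700 = 36.1% — meets 38% limit
Reserves = 13,730/1,615 = 8.5 months ≥ 2
LTV: 303,000 ÷ 394,500 = 76.8%, within 80% cap
Employment 51 ≥ 24 months
All requirements met. Score 791 falls in the 780 or above tier → 11.1%.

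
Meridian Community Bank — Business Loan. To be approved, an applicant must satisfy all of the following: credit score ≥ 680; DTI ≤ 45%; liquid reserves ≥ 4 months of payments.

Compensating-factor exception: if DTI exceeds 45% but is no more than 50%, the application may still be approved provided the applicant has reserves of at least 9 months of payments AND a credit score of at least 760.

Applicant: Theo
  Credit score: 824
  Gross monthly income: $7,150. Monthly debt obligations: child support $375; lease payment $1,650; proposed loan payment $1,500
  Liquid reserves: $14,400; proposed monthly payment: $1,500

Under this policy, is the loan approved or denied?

Approved

Credit score 824 ≥ 680 (meets base)
Total debts = (375 + 1,650 + 1,500) = 3,525. DTI = 3,525/7,150 = 49.3% > 45% — standard DTI limit exceeded.
Reserves = 14,400/1,500 = 9.6 months ≥ 4
49.3% falls in the override range (45%–50%), so the compensating-factor test applies.
Override check — reserves: 9.6 mo (ok); score: 824 (ok).
Both override conditions satisfied; DTI exception granted.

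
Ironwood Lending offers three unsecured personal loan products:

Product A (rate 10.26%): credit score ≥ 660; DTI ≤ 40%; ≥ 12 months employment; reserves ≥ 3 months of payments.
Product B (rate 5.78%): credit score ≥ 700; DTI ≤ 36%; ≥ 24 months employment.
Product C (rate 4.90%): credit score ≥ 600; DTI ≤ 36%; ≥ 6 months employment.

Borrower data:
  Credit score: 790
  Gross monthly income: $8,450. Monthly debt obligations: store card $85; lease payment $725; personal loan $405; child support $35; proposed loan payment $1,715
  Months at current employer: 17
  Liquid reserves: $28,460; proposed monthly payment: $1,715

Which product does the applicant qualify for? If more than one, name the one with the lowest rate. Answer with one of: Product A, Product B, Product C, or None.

Product C

Total debts = (85 + 725 + 405 + 35 + 1,715) = 2,965; DTI = 2,965/8,450 = 35.1%.
Reserves = 28,460/1,715 = 16.6 months.
Product A: score 790 ≥ 660; DTI 35.1% ≤ 40%; employment 17 ≥ 12 mo; reserves 16.6 ≥ 3 mo → qualifies.
Product B: score 790 ≥ 700; DTI 35.1% ≤ 36%; employment 17 < 24 mo → does not qualify.
Product C: score 790 ≥ 600; DTI 35.1% ≤ 36%; employment 17 ≥ 6 mo → qualifies.
Qualifying: Product A, Product C. Lowest rate is 4.90% → Product C.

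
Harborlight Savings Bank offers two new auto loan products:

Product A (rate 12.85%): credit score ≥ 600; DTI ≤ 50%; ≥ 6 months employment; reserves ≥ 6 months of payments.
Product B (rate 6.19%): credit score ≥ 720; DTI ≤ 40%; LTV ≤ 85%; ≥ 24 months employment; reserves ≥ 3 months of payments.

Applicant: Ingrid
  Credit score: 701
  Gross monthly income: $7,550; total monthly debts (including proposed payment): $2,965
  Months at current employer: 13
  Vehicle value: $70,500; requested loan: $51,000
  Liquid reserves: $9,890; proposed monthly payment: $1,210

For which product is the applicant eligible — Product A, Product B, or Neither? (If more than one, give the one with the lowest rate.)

DTI = 2,965/7,550 = 39.3%.
LTV = 51,000/70,500 = 72.3%.
Reserves = 9,890/1,210 = 8.2 months.
Product A: score 701 ≥ 600; DTI 39.3% ≤ 50%; employment 13 ≥ 6 mo; reserves 8.2 ≥ 6 mo → qualifies.
Product B: score 701 < 720; DTI 39.3% ≤ 40%; LTV 72.3% ≤ 85%; employment 13 < 24 mo; reserves 8.2 ≥ 3 mo → does not qualify.

Product A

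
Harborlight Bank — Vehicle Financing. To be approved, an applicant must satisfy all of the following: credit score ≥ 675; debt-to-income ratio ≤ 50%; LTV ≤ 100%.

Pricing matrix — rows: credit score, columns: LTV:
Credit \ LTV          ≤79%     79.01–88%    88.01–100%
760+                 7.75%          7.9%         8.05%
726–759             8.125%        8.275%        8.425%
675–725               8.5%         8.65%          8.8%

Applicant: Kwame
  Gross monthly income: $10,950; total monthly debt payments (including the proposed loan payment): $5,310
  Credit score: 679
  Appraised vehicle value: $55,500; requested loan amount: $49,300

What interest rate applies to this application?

Credit score 679 ≥ 675; DTI: 5,310 ÷ 10,950 = 48.5%, within the 50% cap
LTV: 49,300 ÷ 55,500 = 88.8%, within 100% cap
Row: 679 falls in 675–725. Column: 88.8% falls in 88.01–100%. Rate = 8.8%.

8.8%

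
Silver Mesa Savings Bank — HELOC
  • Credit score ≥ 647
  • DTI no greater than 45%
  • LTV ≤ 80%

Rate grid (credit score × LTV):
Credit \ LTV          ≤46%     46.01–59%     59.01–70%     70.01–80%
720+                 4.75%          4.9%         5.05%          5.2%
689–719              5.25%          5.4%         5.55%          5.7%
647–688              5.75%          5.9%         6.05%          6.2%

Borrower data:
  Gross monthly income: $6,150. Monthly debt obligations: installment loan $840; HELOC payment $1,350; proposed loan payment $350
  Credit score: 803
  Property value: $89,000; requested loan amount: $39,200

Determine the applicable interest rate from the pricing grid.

Credit score 803 ≥ 647; Total monthly debts = (840 + 1,350 + 350) = 2,540. DTI: 2,540 ÷ 6,150 = 41.3%, within the 45% cap
Loan-to-value = 39,200/89,000 = 44% — pass (80% max)
Score 803 is in the 720+ band; LTV 44% is in the ≤46% band → 4.75%.

4.75%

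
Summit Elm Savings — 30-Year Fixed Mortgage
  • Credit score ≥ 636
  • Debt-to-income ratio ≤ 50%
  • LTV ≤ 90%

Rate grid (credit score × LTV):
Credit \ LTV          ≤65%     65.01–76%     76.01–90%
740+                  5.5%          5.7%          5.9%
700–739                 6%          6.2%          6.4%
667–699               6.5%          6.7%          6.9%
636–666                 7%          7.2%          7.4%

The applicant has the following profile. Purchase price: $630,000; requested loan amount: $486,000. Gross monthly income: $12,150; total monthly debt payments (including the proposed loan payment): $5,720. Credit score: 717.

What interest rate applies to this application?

6.4%

Credit score 717 ≥ 636; DTI = 5,720/12,150 = 47.1% ≤ 50%
LTV = 486,000/630,000 = 77.1% ≤ 90%
Score 717 is in the 700–739 band; LTV 77.1% is in the 76.01–90% band → 6.4%.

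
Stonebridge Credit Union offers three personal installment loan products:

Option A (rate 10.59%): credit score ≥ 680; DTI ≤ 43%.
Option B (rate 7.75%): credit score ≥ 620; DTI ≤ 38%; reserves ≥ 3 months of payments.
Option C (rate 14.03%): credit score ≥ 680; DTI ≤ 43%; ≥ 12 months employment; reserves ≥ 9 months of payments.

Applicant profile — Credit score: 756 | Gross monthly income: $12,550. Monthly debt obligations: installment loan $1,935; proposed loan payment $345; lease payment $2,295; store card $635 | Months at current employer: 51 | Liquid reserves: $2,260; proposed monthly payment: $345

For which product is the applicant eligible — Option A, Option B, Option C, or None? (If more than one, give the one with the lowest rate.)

Option A

Total debts = (1,935 + 345 + 2,295 + 635) = 5,210; DTI = 5,210/12,550 = 41.5%.
Reserves = 2,260/345 = 6.6 months.
Option A: score 756 ≥ 680; DTI 41.5% ≤ 43% → qualifies.
Option B: score 756 ≥ 620; DTI 41.5% > 38%; reserves 6.6 ≥ 3 mo → does not qualify.
Option C: score 756 ≥ 680; DTI 41.5% ≤ 43%; employment 51 ≥ 12 mo; reserves 6.6 < 9 mo → does not qualify.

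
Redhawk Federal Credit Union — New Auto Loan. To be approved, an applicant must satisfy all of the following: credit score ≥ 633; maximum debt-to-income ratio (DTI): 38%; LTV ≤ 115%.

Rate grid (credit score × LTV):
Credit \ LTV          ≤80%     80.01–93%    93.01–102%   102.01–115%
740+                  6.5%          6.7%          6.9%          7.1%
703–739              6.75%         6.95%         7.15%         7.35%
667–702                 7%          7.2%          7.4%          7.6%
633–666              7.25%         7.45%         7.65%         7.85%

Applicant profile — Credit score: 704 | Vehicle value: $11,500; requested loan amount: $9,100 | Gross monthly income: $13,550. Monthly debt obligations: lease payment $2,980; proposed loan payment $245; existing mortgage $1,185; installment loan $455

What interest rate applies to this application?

Credit score 704 ≥ 633; Total monthly debts = (2,980 + 245 + 1,185 + 455) = 4,865. Debt-to-income = 4,865/13,550 = 35.9% — meets 38% limit
Loan-to-value = 9,100/11,500 = 79.1% — pass (115% max)
Score 704 is in the 703–739 band; LTV 79.1% is in the ≤80% band → 6.75%.

6.75%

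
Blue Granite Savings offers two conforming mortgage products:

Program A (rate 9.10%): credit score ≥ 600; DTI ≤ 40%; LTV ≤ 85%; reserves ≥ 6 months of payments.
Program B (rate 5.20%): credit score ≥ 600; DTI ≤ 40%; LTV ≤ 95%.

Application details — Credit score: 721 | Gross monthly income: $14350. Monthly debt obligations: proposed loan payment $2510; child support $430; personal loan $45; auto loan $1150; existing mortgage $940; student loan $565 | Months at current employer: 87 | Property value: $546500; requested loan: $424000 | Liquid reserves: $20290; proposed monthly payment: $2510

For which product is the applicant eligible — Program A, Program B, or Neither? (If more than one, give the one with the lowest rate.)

Total debts = (2,510 + 430 + 45 + 1,150 + 940 + 565) = 5,640; DTI = 5,640/14,350 = 39.3%.
LTV = 424,000/546,500 = 77.6%.
Reserves = 20,290/2,510 = 8.1 months.
Program A: score 721 ≥ 600; DTI 39.3% ≤ 40%; LTV 77.6% ≤ 85%; reserves 8.1 ≥ 6 mo → qualifies.
Program B: score 721 ≥ 600; DTI 39.3% ≤ 40%; LTV 77.6% ≤ 95% → qualifies.
Qualifying: Program A, Program B. Lowest rate is 5.20% → Program B.

Program B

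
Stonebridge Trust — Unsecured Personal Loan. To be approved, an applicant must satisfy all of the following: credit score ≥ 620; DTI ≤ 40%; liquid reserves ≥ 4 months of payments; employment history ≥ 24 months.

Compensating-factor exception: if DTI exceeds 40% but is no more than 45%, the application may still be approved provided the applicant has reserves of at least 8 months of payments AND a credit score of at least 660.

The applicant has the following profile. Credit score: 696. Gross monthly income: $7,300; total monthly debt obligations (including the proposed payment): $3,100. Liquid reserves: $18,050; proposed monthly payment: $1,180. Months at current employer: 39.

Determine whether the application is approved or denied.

Approved

Credit score 696 ≥ 620 (meets base)
DTI = 3,100/7,300 = 42.5% > 40% — standard DTI limit exceeded.
Reserves: 18,050 ÷ 1,180 = 15.3 months (meets 4-month minimum)
Employment 39 ≥ 24 months
DTI 42.5% is within the 40%–45% exception band; checking compensating factors.
Reserves 15.3 ≥ 8 months; credit score 696 ≥ 660.
Both override conditions satisfied; DTI exception granted.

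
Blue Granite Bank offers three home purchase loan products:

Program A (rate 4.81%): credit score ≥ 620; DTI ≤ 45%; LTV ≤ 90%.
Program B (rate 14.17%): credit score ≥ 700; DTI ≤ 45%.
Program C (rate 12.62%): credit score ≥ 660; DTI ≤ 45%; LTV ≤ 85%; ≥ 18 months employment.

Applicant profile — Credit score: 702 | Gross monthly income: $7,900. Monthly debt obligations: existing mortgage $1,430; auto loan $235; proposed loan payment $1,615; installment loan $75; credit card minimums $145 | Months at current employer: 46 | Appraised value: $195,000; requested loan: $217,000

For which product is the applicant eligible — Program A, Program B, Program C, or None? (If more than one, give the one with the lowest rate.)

Total debts = (1,430 + 235 + 1,615 + 75 + 145) = 3,500; DTI = 3,500/7,900 = 44.3%.
LTV = 217,000/195,000 = 111.3%.
Program A: score 702 ≥ 620; DTI 44.3% ≤ 45%; LTV 111.3% > 90% → does not qualify.
Program B: score 702 ≥ 700; DTI 44.3% ≤ 45% → qualifies.
Program C: score 702 ≥ 660; DTI 44.3% ≤ 45%; LTV 111.3% > 85%; employment 46 ≥ 18 mo → does not qualify.

Program B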